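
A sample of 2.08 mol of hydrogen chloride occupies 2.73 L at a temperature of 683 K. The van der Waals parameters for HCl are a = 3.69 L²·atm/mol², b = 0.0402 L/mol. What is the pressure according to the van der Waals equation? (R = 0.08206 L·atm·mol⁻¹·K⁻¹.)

P ≈ 41.91 atm

P = nRT/(V − nb) − a n²/V²
nRT/(V − nb) = (2.08)(0.08206)(683)/(2.73 − 2.08×0.0402) = 116.58/2.6464 = 44.052 atm
a n²/V² = (3.69)(2.08)²/(2.73)² = 2.1420 atm
P = 44.052 − 2.1420 = 41.91 atm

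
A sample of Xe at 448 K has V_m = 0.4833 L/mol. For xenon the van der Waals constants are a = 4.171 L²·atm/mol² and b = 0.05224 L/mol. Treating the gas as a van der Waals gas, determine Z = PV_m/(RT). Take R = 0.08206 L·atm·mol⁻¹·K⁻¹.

P = RT/(V_m − b) − a/V_m² = (0.08206)(448)/(0.4833 − 0.05224) − 4.171/(0.4833)²
  = 36.763/0.43106 − 17.857 = 85.285 − 17.857 = 67.428 atm
Z = PV_m/(RT) = (67.428)(0.4833)/((0.08206)(448)) = 32.588/36.763 = 0.8864

Z ≈ 0.8864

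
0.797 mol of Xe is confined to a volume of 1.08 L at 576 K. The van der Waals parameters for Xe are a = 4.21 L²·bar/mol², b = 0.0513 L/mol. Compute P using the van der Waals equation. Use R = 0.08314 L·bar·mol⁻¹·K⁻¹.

P = nRT/(V − nb) − a n²/V²
nRT/(V − nb) = (0.797)(0.08314)(576)/(1.08 − 0.797×0.0513) = 38.167/1.0391 = 36.731 bar
a n²/V² = (4.21)(0.797)²/(1.08)² = 2.2927 bar
P = 36.731 − 2.2927 = 34.44 bar

P ≈ 34.44 bar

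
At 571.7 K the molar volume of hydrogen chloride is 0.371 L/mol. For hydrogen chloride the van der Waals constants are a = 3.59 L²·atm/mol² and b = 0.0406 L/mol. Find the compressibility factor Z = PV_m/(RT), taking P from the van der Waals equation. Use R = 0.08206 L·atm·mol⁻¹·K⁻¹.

Z ≈ 0.9166

P = RT/(V_m − b) − a/V_m² = (0.08206)(571.7)/(0.371 − 0.0406) − 3.59/(0.371)²
  = 46.914/0.33040 − 26.082 = 141.99 − 26.082 = 115.91 atm
Z = PV_m/(RT) = (115.91)(0.371)/((0.08206)(571.7)) = 43.003/46.914 = 0.9166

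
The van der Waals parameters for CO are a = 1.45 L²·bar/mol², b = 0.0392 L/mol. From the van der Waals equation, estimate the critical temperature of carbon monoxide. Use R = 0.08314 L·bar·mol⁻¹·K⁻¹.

For a van der Waals gas, T_c = 8a/(27Rb).
T_c = 8×1.45/(27×0.08314×0.0392) = 11.600/0.087995 = 131.8 K

T_c ≈ 131.8 K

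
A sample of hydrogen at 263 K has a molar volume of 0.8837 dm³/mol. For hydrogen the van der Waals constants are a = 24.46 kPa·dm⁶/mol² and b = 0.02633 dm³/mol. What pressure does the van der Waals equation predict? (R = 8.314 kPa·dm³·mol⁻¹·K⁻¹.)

P = RT/(V_m − b) − a/V_m²
RT/(V_m − b) = (8.314)(263)/(0.8837 − 0.02633) = 2186.6/0.85737 = 2550.4 kPa
a/V_m² = 24.46/(0.8837)² = 31.322 kPa
P = 2550.4 − 31.322 = 2519 kPa

P ≈ 2519 kPa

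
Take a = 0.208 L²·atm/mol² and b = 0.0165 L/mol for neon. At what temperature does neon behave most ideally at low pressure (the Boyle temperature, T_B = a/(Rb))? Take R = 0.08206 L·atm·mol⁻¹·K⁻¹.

For a van der Waals gas the second virial coefficient B₂ = b − a/(RT) vanishes at T_B = a/(Rb).
T_B = 0.208/(0.08206×0.0165) = 0.208/0.0013540 = 153.6 K

T_B ≈ 153.6 K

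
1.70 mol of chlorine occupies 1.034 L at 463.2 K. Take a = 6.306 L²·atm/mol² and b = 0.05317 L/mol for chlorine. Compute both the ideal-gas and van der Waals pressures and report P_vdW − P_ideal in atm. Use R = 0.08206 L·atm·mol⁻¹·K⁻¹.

Ideal: P_ideal = nRT/V = (1.70)(0.08206)(463.2)/1.034 = 62.4926 atm
vdW: P = nRT/(V − nb) − a n²/V² = 64.6173/0.943611 − 18.2243/1.06916 = 68.4787 − 17.0454 = 51.4333 atm
ΔP = 51.4333 − 62.4926 = -11.06 atm

ΔP ≈ -11.06 atm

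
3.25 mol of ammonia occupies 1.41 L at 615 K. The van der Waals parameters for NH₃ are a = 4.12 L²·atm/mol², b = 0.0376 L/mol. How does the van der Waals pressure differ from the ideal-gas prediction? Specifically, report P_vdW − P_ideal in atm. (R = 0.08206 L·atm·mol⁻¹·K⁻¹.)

ΔP ≈ -10.85 atm

Ideal: P_ideal = nRT/V = (3.25)(0.08206)(615)/1.41 = 116.324 atm
vdW: P = nRT/(V − nb) − a n²/V² = 164.017/1.28780 − 43.5175/1.98810 = 127.362 − 21.8890 = 105.473 atm
ΔP = 105.473 − 116.324 = -10.85 atm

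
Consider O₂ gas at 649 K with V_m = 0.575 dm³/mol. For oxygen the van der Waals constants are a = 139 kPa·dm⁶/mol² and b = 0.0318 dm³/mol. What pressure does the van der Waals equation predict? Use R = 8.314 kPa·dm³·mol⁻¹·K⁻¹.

P = RT/(V_m − b) − a/V_m²
RT/(V_m − b) = (8.314)(649)/(0.575 − 0.0318) = 5395.8/0.54320 = 9933.4 kPa
a/V_m² = 139/(0.575)² = 420.42 kPa
P = 9933.4 − 420.42 = 9513 kPa

P ≈ 9513 kPa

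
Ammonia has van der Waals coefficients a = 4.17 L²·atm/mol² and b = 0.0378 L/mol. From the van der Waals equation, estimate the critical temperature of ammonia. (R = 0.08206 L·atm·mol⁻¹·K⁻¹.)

T_c ≈ 398.3 K

For a van der Waals gas, T_c = 8a/(27Rb).
T_c = 8×4.17/(27×0.08206×0.0378) = 33.360/0.083750 = 398.3 K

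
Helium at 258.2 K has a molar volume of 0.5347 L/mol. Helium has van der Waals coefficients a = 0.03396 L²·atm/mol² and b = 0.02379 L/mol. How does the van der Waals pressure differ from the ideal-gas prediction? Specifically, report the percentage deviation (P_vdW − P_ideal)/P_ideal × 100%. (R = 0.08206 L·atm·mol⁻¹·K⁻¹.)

4.36 %

Ideal: P_ideal = RT/V_m = (0.08206)(258.2)/0.5347 = 39.6258 atm
vdW: P = RT/(V_m − b) − a/V_m² = 21.1879/0.510910 − 0.03396/0.285904 = 41.4709 − 0.118781 = 41.3521 atm
% deviation = (41.3521 − 39.6258)/39.6258 × 100% = 4.36%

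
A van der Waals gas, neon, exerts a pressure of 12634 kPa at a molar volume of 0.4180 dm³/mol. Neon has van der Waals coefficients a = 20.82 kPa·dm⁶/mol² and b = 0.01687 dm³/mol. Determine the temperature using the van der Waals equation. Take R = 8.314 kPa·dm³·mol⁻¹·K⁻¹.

T = (P + a/V_m²)(V_m − b)/R
P + a/V_m² = 12634 + 20.82/(0.4180)² = 12753 kPa
V_m − b = 0.4180 − 0.01687 = 0.40113 dm³/mol
T = (12753)(0.40113)/8.314 = 615.3 K

T ≈ 615.3 K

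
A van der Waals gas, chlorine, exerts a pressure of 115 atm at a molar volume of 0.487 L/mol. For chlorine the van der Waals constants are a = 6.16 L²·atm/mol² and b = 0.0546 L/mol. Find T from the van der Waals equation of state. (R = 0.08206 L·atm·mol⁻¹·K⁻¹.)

T ≈ 742.8 K

T = (P + a/V_m²)(V_m − b)/R
P + a/V_m² = 115 + 6.16/(0.487)² = 140.97 atm
V_m − b = 0.487 − 0.0546 = 0.43240 L/mol
T = (140.97)(0.43240)/0.08206 = 742.8 K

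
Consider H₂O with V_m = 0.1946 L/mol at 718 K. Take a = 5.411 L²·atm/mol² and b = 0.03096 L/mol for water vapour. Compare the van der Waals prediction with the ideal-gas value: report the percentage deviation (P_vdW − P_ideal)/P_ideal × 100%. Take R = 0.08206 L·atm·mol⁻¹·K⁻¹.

Ideal: P_ideal = RT/V_m = (0.08206)(718)/0.1946 = 302.770 atm
vdW: P = RT/(V_m − b) − a/V_m² = 58.9191/0.163640 − 5.411/0.0378692 = 360.053 − 142.887 = 217.166 atm
% deviation = (217.166 − 302.770)/302.770 × 100% = -28.27%

-28.27 %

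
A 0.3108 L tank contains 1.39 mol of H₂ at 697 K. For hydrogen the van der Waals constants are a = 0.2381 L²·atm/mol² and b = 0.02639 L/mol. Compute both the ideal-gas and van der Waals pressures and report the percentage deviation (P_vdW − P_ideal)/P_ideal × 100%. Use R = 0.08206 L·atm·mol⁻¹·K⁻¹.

Ideal: P_ideal = nRT/V = (1.39)(0.08206)(697)/0.3108 = 255.799 atm
vdW: P = nRT/(V − nb) − a n²/V² = 79.5022/0.274118 − 0.460033/0.0965966 = 290.029 − 4.76241 = 285.267 atm
% deviation = (285.267 − 255.799)/255.799 × 100% = 11.52%

11.52 %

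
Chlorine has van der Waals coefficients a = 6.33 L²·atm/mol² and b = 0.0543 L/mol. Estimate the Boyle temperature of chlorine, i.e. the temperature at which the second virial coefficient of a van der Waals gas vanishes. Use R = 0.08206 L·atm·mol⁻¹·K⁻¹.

For a van der Waals gas the second virial coefficient B₂ = b − a/(RT) vanishes at T_B = a/(Rb).
T_B = 6.33/(0.08206×0.0543) = 6.33/0.0044559 = 1421 K

T_B ≈ 1421 K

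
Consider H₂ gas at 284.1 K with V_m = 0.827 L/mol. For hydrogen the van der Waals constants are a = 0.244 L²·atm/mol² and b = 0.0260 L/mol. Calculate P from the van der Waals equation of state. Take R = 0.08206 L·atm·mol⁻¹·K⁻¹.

P = RT/(V_m − b) − a/V_m²
RT/(V_m − b) = (0.08206)(284.1)/(0.827 − 0.0260) = 23.313/0.80100 = 29.105 atm
a/V_m² = 0.244/(0.827)² = 0.35676 atm
P = 29.105 − 0.35676 = 28.75 atm

P ≈ 28.75 atm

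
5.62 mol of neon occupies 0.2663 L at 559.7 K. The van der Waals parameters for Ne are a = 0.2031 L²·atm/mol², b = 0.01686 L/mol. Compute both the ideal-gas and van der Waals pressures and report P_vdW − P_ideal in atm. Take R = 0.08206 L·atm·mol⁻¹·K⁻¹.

ΔP ≈ 444.9 atm

Ideal: P_ideal = nRT/V = (5.62)(0.08206)(559.7)/0.2663 = 969.286 atm
vdW: P = nRT/(V − nb) − a n²/V² = 258.121/0.171547 − 6.41479/0.0709157 = 1504.67 − 90.4566 = 1414.21 atm
ΔP = 1414.21 − 969.286 = 444.9 atm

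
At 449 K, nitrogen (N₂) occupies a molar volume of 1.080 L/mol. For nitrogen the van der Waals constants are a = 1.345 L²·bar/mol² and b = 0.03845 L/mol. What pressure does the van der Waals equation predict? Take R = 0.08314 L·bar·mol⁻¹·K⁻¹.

P ≈ 34.69 bar

P = RT/(V_m − b) − a/V_m²
RT/(V_m − b) = (0.08314)(449)/(1.080 − 0.03845) = 37.330/1.0416 = 35.839 bar
a/V_m² = 1.345/(1.080)² = 1.1531 bar
P = 35.839 − 1.1531 = 34.69 bar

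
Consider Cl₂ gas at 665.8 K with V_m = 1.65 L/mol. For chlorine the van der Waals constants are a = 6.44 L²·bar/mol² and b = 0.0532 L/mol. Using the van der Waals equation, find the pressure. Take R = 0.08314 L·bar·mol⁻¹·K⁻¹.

P ≈ 32.30 bar

P = RT/(V_m − b) − a/V_m²
RT/(V_m − b) = (0.08314)(665.8)/(1.65 − 0.0532) = 55.355/1.5968 = 34.666 bar
a/V_m² = 6.44/(1.65)² = 2.3655 bar
P = 34.666 − 2.3655 = 32.30 bar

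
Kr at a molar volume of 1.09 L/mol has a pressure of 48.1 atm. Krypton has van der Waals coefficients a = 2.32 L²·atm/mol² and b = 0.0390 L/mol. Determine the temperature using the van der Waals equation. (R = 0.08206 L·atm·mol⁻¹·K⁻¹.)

T = (P + a/V_m²)(V_m − b)/R
P + a/V_m² = 48.1 + 2.32/(1.09)² = 50.053 atm
V_m − b = 1.09 − 0.0390 = 1.0510 L/mol
T = (50.053)(1.0510)/0.08206 = 641.1 K

T ≈ 641.1 K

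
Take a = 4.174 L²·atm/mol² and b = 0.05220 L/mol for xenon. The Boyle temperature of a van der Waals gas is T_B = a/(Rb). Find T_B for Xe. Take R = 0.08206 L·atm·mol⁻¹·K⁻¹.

T_B ≈ 974.4 K

For a van der Waals gas the second virial coefficient B₂ = b − a/(RT) vanishes at T_B = a/(Rb).
T_B = 4.174/(0.08206×0.05220) = 4.174/0.0042835 = 974.4 K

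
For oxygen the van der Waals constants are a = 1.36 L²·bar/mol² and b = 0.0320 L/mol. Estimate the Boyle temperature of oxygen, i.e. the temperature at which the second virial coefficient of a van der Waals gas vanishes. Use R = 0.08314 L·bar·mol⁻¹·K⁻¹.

For a van der Waals gas the second virial coefficient B₂ = b − a/(RT) vanishes at T_B = a/(Rb).
T_B = 1.36/(0.08314×0.0320) = 1.36/0.0026605 = 511.2 K

T_B ≈ 511.2 K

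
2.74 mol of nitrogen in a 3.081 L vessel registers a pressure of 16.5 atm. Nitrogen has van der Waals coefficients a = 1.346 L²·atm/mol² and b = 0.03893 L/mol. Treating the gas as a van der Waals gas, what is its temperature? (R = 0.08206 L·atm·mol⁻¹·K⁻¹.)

T = (P + a n²/V²)(V − nb)/(nR)
P + a n²/V² = 16.5 + (1.346)(2.74)²/(3.081)² = 17.565 atm
V − nb = 3.081 − (2.74)(0.03893) = 2.9743 L
T = (17.565)(2.9743)/((2.74)(0.08206)) = 232.4 K

T ≈ 232.4 K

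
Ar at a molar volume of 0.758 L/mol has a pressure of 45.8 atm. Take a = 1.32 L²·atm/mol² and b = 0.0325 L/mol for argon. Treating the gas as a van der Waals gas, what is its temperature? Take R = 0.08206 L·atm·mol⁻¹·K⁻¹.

T = (P + a/V_m²)(V_m − b)/R
P + a/V_m² = 45.8 + 1.32/(0.758)² = 48.097 atm
V_m − b = 0.758 − 0.0325 = 0.72550 L/mol
T = (48.097)(0.72550)/0.08206 = 425.2 K

T ≈ 425.2 K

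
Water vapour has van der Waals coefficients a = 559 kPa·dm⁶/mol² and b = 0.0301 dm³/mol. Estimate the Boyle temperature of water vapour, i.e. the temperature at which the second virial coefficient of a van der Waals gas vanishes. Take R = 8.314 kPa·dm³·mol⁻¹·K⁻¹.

T_B ≈ 2234 K

For a van der Waals gas the second virial coefficient B₂ = b − a/(RT) vanishes at T_B = a/(Rb).
T_B = 559/(8.314×0.0301) = 559/0.25025 = 2234 K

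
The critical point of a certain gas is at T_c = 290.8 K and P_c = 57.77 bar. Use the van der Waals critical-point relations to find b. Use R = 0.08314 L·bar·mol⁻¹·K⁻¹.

b ≈ 0.05231 L/mol

From T_c = 8a/(27Rb) and P_c = a/(27b²): b = R T_c/(8 P_c).
b = (0.08314)(290.8)/(8×57.77) = 24.177/462.16 = 0.05231 L/mol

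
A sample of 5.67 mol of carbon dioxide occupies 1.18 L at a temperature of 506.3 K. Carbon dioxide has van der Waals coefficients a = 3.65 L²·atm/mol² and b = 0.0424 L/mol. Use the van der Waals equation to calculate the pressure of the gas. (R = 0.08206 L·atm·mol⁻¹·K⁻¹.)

P = nRT/(V − nb) − a n²/V²
nRT/(V − nb) = (5.67)(0.08206)(506.3)/(1.18 − 5.67×0.0424) = 235.57/0.93959 = 250.72 atm
a n²/V² = (3.65)(5.67)²/(1.18)² = 84.274 atm
P = 250.72 − 84.274 = 166.4 atm

P ≈ 166.4 atm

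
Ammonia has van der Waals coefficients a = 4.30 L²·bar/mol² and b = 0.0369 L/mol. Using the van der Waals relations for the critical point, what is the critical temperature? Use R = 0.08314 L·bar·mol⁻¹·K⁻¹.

For a van der Waals gas, T_c = 8a/(27Rb).
T_c = 8×4.30/(27×0.08314×0.0369) = 34.400/0.082832 = 415.3 K

T_c ≈ 415.3 K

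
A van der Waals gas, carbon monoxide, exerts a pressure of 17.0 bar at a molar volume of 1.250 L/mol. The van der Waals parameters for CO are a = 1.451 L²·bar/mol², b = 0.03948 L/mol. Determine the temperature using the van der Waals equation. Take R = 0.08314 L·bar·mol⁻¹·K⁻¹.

T ≈ 261.0 K

T = (P + a/V_m²)(V_m − b)/R
P + a/V_m² = 17.0 + 1.451/(1.250)² = 17.929 bar
V_m − b = 1.250 − 0.03948 = 1.2105 L/mol
T = (17.929)(1.2105)/0.08314 = 261.0 K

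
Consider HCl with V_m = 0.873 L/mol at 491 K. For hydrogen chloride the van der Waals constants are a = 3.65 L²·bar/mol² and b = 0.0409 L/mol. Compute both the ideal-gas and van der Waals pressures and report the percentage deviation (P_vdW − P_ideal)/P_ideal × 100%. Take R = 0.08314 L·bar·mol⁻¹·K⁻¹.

Ideal: P_ideal = RT/V_m = (0.08314)(491)/0.873 = 46.7603 bar
vdW: P = RT/(V_m − b) − a/V_m² = 40.8217/0.832100 − 3.65/0.762129 = 49.0586 − 4.78922 = 44.2694 bar
% deviation = (44.2694 − 46.7603)/46.7603 × 100% = -5.33%

-5.33 %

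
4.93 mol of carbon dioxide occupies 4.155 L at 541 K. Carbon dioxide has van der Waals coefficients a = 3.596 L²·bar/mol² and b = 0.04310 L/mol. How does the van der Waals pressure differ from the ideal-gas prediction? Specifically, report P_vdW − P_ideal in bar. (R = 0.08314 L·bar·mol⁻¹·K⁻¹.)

Ideal: P_ideal = nRT/V = (4.93)(0.08314)(541)/4.155 = 53.3683 bar
vdW: P = nRT/(V − nb) − a n²/V² = 221.745/3.94252 − 87.4004/17.2640 = 56.2445 − 5.06258 = 51.1819 bar
ΔP = 51.1819 − 53.3683 = -2.186 bar

ΔP ≈ -2.186 bar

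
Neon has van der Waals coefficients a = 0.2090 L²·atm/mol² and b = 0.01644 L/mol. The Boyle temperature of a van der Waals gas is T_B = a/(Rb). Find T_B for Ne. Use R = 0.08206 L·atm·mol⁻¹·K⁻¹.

For a van der Waals gas the second virial coefficient B₂ = b − a/(RT) vanishes at T_B = a/(Rb).
T_B = 0.2090/(0.08206×0.01644) = 0.2090/0.0013491 = 154.9 K

T_B ≈ 154.9 K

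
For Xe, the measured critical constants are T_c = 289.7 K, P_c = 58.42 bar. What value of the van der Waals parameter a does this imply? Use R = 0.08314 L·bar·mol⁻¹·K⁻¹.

From T_c = 8a/(27Rb) and P_c = a/(27b²): a = 27 R² T_c²/(64 P_c).
a = 27×(0.08314)²×(289.7)²/(64×58.42) = 15663/3738.9 = 4.189 L²·bar/mol²

a ≈ 4.189 L²·bar/mol²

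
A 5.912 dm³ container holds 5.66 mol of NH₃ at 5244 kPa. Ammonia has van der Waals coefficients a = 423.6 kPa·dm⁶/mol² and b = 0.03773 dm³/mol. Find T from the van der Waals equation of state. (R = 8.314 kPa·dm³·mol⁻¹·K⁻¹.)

T = (P + a n²/V²)(V − nb)/(nR)
P + a n²/V² = 5244 + (423.6)(5.66)²/(5.912)² = 5632.3 kPa
V − nb = 5.912 − (5.66)(0.03773) = 5.6984 dm³
T = (5632.3)(5.6984)/((5.66)(8.314)) = 682.0 K

T ≈ 682.0 K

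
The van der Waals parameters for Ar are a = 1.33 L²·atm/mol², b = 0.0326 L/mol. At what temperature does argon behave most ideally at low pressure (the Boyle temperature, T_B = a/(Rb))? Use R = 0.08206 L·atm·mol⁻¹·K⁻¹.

T_B ≈ 497.2 K

For a van der Waals gas the second virial coefficient B₂ = b − a/(RT) vanishes at T_B = a/(Rb).
T_B = 1.33/(0.08206×0.0326) = 1.33/0.0026752 = 497.2 K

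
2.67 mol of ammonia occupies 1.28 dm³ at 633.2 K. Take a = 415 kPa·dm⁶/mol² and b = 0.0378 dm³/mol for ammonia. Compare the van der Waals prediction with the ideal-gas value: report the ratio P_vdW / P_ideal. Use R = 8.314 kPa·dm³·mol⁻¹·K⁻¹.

Ideal: P_ideal = nRT/V = (2.67)(8.314)(633.2)/1.28 = 10981.3 kPa
vdW: P = nRT/(V − nb) − a n²/V² = 14056.0/1.17907 − 2958.49/1.63840 = 11921.3 − 1805.72 = 10115.6 kPa
Ratio = 10115.6/10981.3 = 0.9212

P_vdW / P_ideal ≈ 0.9212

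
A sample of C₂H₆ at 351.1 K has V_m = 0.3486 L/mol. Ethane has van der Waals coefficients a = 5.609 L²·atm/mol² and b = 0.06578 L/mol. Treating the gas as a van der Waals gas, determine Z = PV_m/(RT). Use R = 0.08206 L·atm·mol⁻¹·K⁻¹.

Z ≈ 0.6741

P = RT/(V_m − b) − a/V_m² = (0.08206)(351.1)/(0.3486 − 0.06578) − 5.609/(0.3486)²
  = 28.811/0.28282 − 46.156 = 101.87 − 46.156 = 55.71 atm
Z = PV_m/(RT) = (55.71)(0.3486)/((0.08206)(351.1)) = 19.421/28.811 = 0.6741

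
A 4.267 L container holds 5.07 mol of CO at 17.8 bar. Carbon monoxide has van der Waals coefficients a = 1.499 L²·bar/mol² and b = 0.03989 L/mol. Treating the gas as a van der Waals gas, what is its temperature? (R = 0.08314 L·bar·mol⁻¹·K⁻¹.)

T ≈ 192.1 K

T = (P + a n²/V²)(V − nb)/(nR)
P + a n²/V² = 17.8 + (1.499)(5.07)²/(4.267)² = 19.916 bar
V − nb = 4.267 − (5.07)(0.03989) = 4.0648 L
T = (19.916)(4.0648)/((5.07)(0.08314)) = 192.1 K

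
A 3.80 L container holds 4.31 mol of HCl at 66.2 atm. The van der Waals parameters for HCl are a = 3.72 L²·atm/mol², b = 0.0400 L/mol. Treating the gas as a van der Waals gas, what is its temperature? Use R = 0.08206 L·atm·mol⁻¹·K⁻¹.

T = (P + a n²/V²)(V − nb)/(nR)
P + a n²/V² = 66.2 + (3.72)(4.31)²/(3.80)² = 70.986 atm
V − nb = 3.80 − (4.31)(0.0400) = 3.6276 L
T = (70.986)(3.6276)/((4.31)(0.08206)) = 728.1 K

T ≈ 728.1 K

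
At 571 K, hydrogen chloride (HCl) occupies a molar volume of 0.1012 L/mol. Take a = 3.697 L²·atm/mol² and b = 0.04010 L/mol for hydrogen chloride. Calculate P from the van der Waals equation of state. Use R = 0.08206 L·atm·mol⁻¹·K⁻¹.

P ≈ 405.9 atm

P = RT/(V_m − b) − a/V_m²
RT/(V_m − b) = (0.08206)(571)/(0.1012 − 0.04010) = 46.856/0.061100 = 766.87 atm
a/V_m² = 3.697/(0.1012)² = 360.98 atm
P = 766.87 − 360.98 = 405.9 atm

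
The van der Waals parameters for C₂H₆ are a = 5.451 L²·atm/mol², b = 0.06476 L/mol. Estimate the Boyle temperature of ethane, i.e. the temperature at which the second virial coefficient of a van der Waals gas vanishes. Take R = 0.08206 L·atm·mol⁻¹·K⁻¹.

T_B ≈ 1026 K

For a van der Waals gas the second virial coefficient B₂ = b − a/(RT) vanishes at T_B = a/(Rb).
T_B = 5.451/(0.08206×0.06476) = 5.451/0.0053142 = 1026 K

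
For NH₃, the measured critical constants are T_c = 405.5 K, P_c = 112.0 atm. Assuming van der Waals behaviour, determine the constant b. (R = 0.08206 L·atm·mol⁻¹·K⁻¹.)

b ≈ 0.03714 L/mol

From T_c = 8a/(27Rb) and P_c = a/(27b²): b = R T_c/(8 P_c).
b = (0.08206)(405.5)/(8×112.0) = 33.275/896.00 = 0.03714 L/mol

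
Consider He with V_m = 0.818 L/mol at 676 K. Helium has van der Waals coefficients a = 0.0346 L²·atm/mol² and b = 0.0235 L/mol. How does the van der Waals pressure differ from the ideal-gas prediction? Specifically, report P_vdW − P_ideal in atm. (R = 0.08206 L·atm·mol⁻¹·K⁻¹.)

Ideal: P_ideal = RT/V_m = (0.08206)(676)/0.818 = 67.8149 atm
vdW: P = RT/(V_m − b) − a/V_m² = 55.4726/0.794500 − 0.0346/0.669124 = 69.8208 − 0.0517094 = 69.7691 atm
ΔP = 69.7691 − 67.8149 = 1.954 atm

ΔP ≈ 1.954 atm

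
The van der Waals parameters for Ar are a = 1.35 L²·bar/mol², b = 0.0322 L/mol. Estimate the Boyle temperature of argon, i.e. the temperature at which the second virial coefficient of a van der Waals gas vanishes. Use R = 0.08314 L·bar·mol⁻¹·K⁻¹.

For a van der Waals gas the second virial coefficient B₂ = b − a/(RT) vanishes at T_B = a/(Rb).
T_B = 1.35/(0.08314×0.0322) = 1.35/0.0026771 = 504.3 K

T_B ≈ 504.3 K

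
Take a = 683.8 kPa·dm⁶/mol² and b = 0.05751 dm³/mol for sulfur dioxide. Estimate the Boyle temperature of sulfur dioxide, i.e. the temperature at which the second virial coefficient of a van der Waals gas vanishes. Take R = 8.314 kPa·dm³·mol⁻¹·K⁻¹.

For a van der Waals gas the second virial coefficient B₂ = b − a/(RT) vanishes at T_B = a/(Rb).
T_B = 683.8/(8.314×0.05751) = 683.8/0.47814 = 1430 K

T_B ≈ 1430 K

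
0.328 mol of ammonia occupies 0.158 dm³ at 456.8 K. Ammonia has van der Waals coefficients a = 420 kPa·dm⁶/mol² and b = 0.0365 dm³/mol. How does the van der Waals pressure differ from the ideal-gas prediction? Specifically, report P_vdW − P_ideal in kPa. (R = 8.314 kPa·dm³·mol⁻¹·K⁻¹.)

ΔP ≈ -1164 kPa

Ideal: P_ideal = nRT/V = (0.328)(8.314)(456.8)/0.158 = 7884.11 kPa
vdW: P = nRT/(V − nb) − a n²/V² = 1245.69/0.146028 − 45.1853/0.0249640 = 8530.49 − 1810.02 = 6720.47 kPa
ΔP = 6720.47 − 7884.11 = -1164 kPa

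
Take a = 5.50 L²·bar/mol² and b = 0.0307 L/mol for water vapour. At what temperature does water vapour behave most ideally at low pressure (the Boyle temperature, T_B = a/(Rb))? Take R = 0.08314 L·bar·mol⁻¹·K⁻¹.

T_B ≈ 2155 K

For a van der Waals gas the second virial coefficient B₂ = b − a/(RT) vanishes at T_B = a/(Rb).
T_B = 5.50/(0.08314×0.0307) = 5.50/0.0025524 = 2155 K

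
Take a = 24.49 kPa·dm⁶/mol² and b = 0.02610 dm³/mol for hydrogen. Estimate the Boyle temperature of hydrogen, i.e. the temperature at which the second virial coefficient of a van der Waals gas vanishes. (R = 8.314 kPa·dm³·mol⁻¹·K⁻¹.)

T_B ≈ 112.9 K

For a van der Waals gas the second virial coefficient B₂ = b − a/(RT) vanishes at T_B = a/(Rb).
T_B = 24.49/(8.314×0.02610) = 24.49/0.21700 = 112.9 K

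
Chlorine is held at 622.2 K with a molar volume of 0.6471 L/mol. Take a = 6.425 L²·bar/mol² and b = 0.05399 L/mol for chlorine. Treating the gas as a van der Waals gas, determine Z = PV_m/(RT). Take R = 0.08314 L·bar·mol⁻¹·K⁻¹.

P = RT/(V_m − b) − a/V_m² = (0.08314)(622.2)/(0.6471 − 0.05399) − 6.425/(0.6471)²
  = 51.730/0.59311 − 15.344 = 87.218 − 15.344 = 71.874 bar
Z = PV_m/(RT) = (71.874)(0.6471)/((0.08314)(622.2)) = 46.510/51.730 = 0.8991

Z ≈ 0.8991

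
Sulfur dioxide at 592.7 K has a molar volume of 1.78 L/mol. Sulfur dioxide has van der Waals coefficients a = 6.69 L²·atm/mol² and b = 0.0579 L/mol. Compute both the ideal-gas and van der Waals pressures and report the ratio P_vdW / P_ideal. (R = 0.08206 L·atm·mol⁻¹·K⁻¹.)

P_vdW / P_ideal ≈ 0.9563

Ideal: P_ideal = RT/V_m = (0.08206)(592.7)/1.78 = 27.3241 atm
vdW: P = RT/(V_m − b) − a/V_m² = 48.6370/1.72210 − 6.69/3.16840 = 28.2428 − 2.11148 = 26.1313 atm
Ratio = 26.1313/27.3241 = 0.9563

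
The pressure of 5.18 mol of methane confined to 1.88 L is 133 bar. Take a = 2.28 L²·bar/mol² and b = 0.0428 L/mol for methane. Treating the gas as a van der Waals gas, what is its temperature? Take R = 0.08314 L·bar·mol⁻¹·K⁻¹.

T ≈ 578.8 K

T = (P + a n²/V²)(V − nb)/(nR)
P + a n²/V² = 133 + (2.28)(5.18)²/(1.88)² = 150.31 bar
V − nb = 1.88 − (5.18)(0.0428) = 1.6583 L
T = (150.31)(1.6583)/((5.18)(0.08314)) = 578.8 K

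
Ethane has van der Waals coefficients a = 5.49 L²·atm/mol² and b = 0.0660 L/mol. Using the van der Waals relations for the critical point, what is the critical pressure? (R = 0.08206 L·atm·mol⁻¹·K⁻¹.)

P_c ≈ 46.68 atm

For a van der Waals gas, P_c = a/(27b²).
P_c = 5.49/(27×(0.0660)²) = 5.49/0.11761 = 46.68 atm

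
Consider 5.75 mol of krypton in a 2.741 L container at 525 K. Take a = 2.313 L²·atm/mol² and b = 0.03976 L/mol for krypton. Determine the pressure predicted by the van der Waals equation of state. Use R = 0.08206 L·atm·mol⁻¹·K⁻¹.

P = nRT/(V − nb) − a n²/V²
nRT/(V − nb) = (5.75)(0.08206)(525)/(2.741 − 5.75×0.03976) = 247.72/2.5124 = 98.599 atm
a n²/V² = (2.313)(5.75)²/(2.741)² = 10.179 atm
P = 98.599 − 10.179 = 88.42 atm

P ≈ 88.42 atm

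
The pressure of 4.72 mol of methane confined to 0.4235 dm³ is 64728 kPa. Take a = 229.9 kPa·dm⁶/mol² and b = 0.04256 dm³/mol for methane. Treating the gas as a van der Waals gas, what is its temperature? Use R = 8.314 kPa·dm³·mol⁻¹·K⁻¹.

T = (P + a n²/V²)(V − nb)/(nR)
P + a n²/V² = 64728 + (229.9)(4.72)²/(0.4235)² = 93285 kPa
V − nb = 0.4235 − (4.72)(0.04256) = 0.22262 dm³
T = (93285)(0.22262)/((4.72)(8.314)) = 529.2 K

T ≈ 529.2 K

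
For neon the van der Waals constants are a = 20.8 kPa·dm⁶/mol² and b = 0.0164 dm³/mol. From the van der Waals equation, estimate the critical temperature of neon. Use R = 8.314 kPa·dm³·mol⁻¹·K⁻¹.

T_c ≈ 45.20 K

For a van der Waals gas, T_c = 8a/(27Rb).
T_c = 8×20.8/(27×8.314×0.0164) = 166.40/3.6814 = 45.20 K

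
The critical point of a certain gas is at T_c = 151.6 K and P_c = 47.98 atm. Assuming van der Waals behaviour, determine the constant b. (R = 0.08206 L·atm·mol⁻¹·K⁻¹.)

b ≈ 0.03241 L/mol

From T_c = 8a/(27Rb) and P_c = a/(27b²): b = R T_c/(8 P_c).
b = (0.08206)(151.6)/(8×47.98) = 12.440/383.84 = 0.03241 L/mol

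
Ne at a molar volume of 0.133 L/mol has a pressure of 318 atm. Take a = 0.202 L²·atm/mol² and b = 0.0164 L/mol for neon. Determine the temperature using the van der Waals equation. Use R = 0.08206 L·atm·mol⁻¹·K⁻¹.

T ≈ 468.1 K

T = (P + a/V_m²)(V_m − b)/R
P + a/V_m² = 318 + 0.202/(0.133)² = 329.42 atm
V_m − b = 0.133 − 0.0164 = 0.11660 L/mol
T = (329.42)(0.11660)/0.08206 = 468.1 K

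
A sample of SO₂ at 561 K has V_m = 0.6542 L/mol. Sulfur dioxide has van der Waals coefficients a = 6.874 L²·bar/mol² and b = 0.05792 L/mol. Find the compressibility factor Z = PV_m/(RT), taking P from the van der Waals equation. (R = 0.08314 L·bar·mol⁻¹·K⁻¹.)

Z ≈ 0.8719

P = RT/(V_m − b) − a/V_m² = (0.08314)(561)/(0.6542 − 0.05792) − 6.874/(0.6542)²
  = 46.642/0.59628 − 16.062 = 78.222 − 16.062 = 62.160 bar
Z = PV_m/(RT) = (62.160)(0.6542)/((0.08314)(561)) = 40.665/46.642 = 0.8719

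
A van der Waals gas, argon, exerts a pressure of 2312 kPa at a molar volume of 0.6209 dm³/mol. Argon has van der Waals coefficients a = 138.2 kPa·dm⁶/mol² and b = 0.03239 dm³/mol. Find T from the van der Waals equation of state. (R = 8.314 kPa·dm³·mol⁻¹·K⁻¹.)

T = (P + a/V_m²)(V_m − b)/R
P + a/V_m² = 2312 + 138.2/(0.6209)² = 2670.5 kPa
V_m − b = 0.6209 − 0.03239 = 0.58851 dm³/mol
T = (2670.5)(0.58851)/8.314 = 189.0 K

T ≈ 189.0 K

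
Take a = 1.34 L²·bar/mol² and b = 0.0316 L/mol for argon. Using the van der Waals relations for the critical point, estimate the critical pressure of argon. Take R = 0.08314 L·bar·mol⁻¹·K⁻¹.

For a van der Waals gas, P_c = a/(27b²).
P_c = 1.34/(27×(0.0316)²) = 1.34/0.026961 = 49.70 bar

P_c ≈ 49.70 bar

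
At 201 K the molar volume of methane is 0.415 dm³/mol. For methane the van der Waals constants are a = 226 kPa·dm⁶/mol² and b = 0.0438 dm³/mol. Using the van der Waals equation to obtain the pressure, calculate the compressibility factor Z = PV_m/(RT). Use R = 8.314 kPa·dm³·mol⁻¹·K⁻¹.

P = RT/(V_m − b) − a/V_m² = (8.314)(201)/(0.415 − 0.0438) − 226/(0.415)²
  = 1671.1/0.37120 − 1312.2 = 4501.9 − 1312.2 = 3189.7 kPa
Z = PV_m/(RT) = (3189.7)(0.415)/((8.314)(201)) = 1323.7/1671.1 = 0.7921

Z ≈ 0.7921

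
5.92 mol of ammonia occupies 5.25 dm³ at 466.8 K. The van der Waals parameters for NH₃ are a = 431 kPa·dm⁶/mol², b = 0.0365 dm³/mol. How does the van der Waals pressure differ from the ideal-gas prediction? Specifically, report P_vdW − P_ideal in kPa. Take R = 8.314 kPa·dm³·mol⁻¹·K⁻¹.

ΔP ≈ -360.2 kPa

Ideal: P_ideal = nRT/V = (5.92)(8.314)(466.8)/5.25 = 4376.26 kPa
vdW: P = nRT/(V − nb) − a n²/V² = 22975.4/5.03392 − 15105.0/27.5625 = 4564.12 − 548.027 = 4016.09 kPa
ΔP = 4016.09 − 4376.26 = -360.2 kPa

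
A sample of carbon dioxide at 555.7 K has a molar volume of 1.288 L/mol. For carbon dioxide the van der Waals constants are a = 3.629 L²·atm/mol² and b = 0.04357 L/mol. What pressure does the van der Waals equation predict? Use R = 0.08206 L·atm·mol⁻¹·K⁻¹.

P = RT/(V_m − b) − a/V_m²
RT/(V_m − b) = (0.08206)(555.7)/(1.288 − 0.04357) = 45.601/1.2444 = 36.645 atm
a/V_m² = 3.629/(1.288)² = 2.1875 atm
P = 36.645 − 2.1875 = 34.46 atm

P ≈ 34.46 atm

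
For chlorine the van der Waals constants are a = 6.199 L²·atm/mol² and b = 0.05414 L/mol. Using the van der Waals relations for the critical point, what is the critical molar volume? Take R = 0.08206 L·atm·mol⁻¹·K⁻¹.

V_m,c ≈ 0.1624 L/mol

For a van der Waals gas, V_m,c = 3b.
V_m,c = 3×0.05414 = 0.1624 L/mol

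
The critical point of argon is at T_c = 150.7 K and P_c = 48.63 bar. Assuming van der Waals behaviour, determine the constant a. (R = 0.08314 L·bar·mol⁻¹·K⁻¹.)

a ≈ 1.362 L²·bar/mol²

From T_c = 8a/(27Rb) and P_c = a/(27b²): a = 27 R² T_c²/(64 P_c).
a = 27×(0.08314)²×(150.7)²/(64×48.63) = 4238.5/3112.3 = 1.362 L²·bar/mol²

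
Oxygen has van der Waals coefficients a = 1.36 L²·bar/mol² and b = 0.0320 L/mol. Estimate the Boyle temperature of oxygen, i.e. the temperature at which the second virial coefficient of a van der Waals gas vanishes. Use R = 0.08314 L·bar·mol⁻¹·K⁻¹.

T_B ≈ 511.2 K

For a van der Waals gas the second virial coefficient B₂ = b − a/(RT) vanishes at T_B = a/(Rb).
T_B = 1.36/(0.08314×0.0320) = 1.36/0.0026605 = 511.2 K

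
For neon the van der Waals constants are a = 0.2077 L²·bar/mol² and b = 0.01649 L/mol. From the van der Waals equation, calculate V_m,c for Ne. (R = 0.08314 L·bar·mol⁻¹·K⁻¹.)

For a van der Waals gas, V_m,c = 3b.
V_m,c = 3×0.01649 = 0.04947 L/mol

V_m,c ≈ 0.04947 L/mol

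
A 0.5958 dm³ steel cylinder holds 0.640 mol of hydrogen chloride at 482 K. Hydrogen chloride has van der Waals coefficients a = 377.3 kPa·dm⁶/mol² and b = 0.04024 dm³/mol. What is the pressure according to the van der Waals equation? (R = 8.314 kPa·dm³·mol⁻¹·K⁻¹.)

P = nRT/(V − nb) − a n²/V²
nRT/(V − nb) = (0.640)(8.314)(482)/(0.5958 − 0.640×0.04024) = 2564.7/0.57005 = 4499.1 kPa
a n²/V² = (377.3)(0.640)²/(0.5958)² = 435.36 kPa
P = 4499.1 − 435.36 = 4064 kPa

P ≈ 4064 kPa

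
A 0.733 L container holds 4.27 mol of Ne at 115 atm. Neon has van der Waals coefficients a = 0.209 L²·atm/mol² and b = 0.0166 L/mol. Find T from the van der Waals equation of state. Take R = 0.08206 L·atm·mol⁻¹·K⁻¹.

T = (P + a n²/V²)(V − nb)/(nR)
P + a n²/V² = 115 + (0.209)(4.27)²/(0.733)² = 122.09 atm
V − nb = 0.733 − (4.27)(0.0166) = 0.66212 L
T = (122.09)(0.66212)/((4.27)(0.08206)) = 230.7 K

T ≈ 230.7 K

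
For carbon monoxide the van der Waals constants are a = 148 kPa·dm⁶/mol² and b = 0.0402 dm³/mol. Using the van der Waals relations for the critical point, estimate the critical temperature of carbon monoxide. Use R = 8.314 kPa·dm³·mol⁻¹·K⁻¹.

T_c ≈ 131.2 K

For a van der Waals gas, T_c = 8a/(27Rb).
T_c = 8×148/(27×8.314×0.0402) = 1184.0/9.0240 = 131.2 K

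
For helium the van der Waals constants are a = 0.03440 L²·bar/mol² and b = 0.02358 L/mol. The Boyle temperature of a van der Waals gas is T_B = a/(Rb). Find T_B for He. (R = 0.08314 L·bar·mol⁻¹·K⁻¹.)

For a van der Waals gas the second virial coefficient B₂ = b − a/(RT) vanishes at T_B = a/(Rb).
T_B = 0.03440/(0.08314×0.02358) = 0.03440/0.0019604 = 17.55 K

T_B ≈ 17.55 K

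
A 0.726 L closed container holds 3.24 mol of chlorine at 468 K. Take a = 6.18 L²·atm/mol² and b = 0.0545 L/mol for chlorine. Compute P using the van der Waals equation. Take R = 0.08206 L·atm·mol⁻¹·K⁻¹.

P ≈ 103.4 atm

P = nRT/(V − nb) − a n²/V²
nRT/(V − nb) = (3.24)(0.08206)(468)/(0.726 − 3.24×0.0545) = 124.43/0.54942 = 226.48 atm
a n²/V² = (6.18)(3.24)²/(0.726)² = 123.09 atm
P = 226.48 − 123.09 = 103.4 atm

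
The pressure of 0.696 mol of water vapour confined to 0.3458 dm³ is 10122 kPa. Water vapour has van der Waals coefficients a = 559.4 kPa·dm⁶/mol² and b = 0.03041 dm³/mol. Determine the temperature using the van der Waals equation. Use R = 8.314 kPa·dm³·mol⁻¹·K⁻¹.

T = (P + a n²/V²)(V − nb)/(nR)
P + a n²/V² = 10122 + (559.4)(0.696)²/(0.3458)² = 12388 kPa
V − nb = 0.3458 − (0.696)(0.03041) = 0.32463 dm³
T = (12388)(0.32463)/((0.696)(8.314)) = 695.0 K

T ≈ 695.0 K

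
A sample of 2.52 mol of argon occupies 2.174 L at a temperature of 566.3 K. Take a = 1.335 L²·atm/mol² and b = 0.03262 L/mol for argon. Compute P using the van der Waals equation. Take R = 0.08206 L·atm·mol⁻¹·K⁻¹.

P = nRT/(V − nb) − a n²/V²
nRT/(V − nb) = (2.52)(0.08206)(566.3)/(2.174 − 2.52×0.03262) = 117.11/2.0918 = 55.985 atm
a n²/V² = (1.335)(2.52)²/(2.174)² = 1.7938 atm
P = 55.985 − 1.7938 = 54.19 atm

P ≈ 54.19 atm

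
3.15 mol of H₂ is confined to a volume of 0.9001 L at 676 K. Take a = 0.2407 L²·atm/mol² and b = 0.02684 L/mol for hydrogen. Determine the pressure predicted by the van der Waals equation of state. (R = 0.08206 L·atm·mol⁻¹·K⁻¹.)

P ≈ 211.3 atm

P = nRT/(V − nb) − a n²/V²
nRT/(V − nb) = (3.15)(0.08206)(676)/(0.9001 − 3.15×0.02684) = 174.74/0.81555 = 214.26 atm
a n²/V² = (0.2407)(3.15)²/(0.9001)² = 2.9479 atm
P = 214.26 − 2.9479 = 211.3 atm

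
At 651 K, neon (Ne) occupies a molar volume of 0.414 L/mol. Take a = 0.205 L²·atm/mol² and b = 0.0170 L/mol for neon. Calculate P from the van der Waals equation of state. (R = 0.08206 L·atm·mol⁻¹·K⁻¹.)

P = RT/(V_m − b) − a/V_m²
RT/(V_m − b) = (0.08206)(651)/(0.414 − 0.0170) = 53.421/0.39700 = 134.56 atm
a/V_m² = 0.205/(0.414)² = 1.1961 atm
P = 134.56 − 1.1961 = 133.4 atm

P ≈ 133.4 atm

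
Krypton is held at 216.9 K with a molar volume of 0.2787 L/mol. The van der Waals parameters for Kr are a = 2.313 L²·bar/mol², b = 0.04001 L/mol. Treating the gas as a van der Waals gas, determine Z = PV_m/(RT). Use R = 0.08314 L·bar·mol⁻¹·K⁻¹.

Z ≈ 0.7074

P = RT/(V_m − b) − a/V_m² = (0.08314)(216.9)/(0.2787 − 0.04001) − 2.313/(0.2787)²
  = 18.033/0.23869 − 29.778 = 75.550 − 29.778 = 45.772 bar
Z = PV_m/(RT) = (45.772)(0.2787)/((0.08314)(216.9)) = 12.757/18.033 = 0.7074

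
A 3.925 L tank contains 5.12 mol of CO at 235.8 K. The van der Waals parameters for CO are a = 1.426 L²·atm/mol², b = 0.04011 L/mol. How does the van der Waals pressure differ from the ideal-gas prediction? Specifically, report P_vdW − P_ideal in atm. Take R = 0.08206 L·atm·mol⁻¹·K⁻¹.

Ideal: P_ideal = nRT/V = (5.12)(0.08206)(235.8)/3.925 = 25.2409 atm
vdW: P = nRT/(V − nb) − a n²/V² = 99.0707/3.71964 − 37.3817/15.4056 = 26.6345 − 2.42650 = 24.2080 atm
ΔP = 24.2080 − 25.2409 = -1.033 atm

ΔP ≈ -1.033 atm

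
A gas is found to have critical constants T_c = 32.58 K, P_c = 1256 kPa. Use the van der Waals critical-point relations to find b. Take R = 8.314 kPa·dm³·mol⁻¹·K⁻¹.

From T_c = 8a/(27Rb) and P_c = a/(27b²): b = R T_c/(8 P_c).
b = (8.314)(32.58)/(8×1256) = 270.87/10048 = 0.02696 dm³/mol

b ≈ 0.02696 dm³/mol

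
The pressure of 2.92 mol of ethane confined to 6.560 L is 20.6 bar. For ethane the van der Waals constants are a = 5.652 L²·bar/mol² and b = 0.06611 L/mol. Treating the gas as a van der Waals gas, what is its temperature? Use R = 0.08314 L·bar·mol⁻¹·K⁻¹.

T = (P + a n²/V²)(V − nb)/(nR)
P + a n²/V² = 20.6 + (5.652)(2.92)²/(6.560)² = 21.720 bar
V − nb = 6.560 − (2.92)(0.06611) = 6.3670 L
T = (21.720)(6.3670)/((2.92)(0.08314)) = 569.6 K

T ≈ 569.6 K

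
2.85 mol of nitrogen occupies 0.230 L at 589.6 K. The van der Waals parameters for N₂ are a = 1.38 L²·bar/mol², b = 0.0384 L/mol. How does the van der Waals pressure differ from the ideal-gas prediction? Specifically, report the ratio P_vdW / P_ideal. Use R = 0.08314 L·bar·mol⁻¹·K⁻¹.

Ideal: P_ideal = nRT/V = (2.85)(0.08314)(589.6)/0.230 = 607.414 bar
vdW: P = nRT/(V − nb) − a n²/V² = 139.705/0.120560 − 11.2091/0.0529000 = 1158.80 − 211.892 = 946.91 bar
Ratio = 946.91/607.414 = 1.559

P_vdW / P_ideal ≈ 1.559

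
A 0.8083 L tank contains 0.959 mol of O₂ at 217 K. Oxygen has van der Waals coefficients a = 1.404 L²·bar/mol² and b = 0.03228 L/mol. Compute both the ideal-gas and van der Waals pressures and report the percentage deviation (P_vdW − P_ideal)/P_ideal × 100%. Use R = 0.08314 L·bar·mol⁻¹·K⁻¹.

-5.25 %

Ideal: P_ideal = nRT/V = (0.959)(0.08314)(217)/0.8083 = 21.4050 bar
vdW: P = nRT/(V − nb) − a n²/V² = 17.3017/0.777343 − 1.29123/0.653349 = 22.2575 − 1.97633 = 20.2812 bar
% deviation = (20.2812 − 21.4050)/21.4050 × 100% = -5.25%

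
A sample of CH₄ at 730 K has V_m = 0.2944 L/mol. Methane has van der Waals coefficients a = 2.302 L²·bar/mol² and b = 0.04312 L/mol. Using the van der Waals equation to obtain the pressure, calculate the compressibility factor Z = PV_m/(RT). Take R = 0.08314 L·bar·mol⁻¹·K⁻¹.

P = RT/(V_m − b) − a/V_m² = (0.08314)(730)/(0.2944 − 0.04312) − 2.302/(0.2944)²
  = 60.692/0.25128 − 26.560 = 241.53 − 26.560 = 214.97 bar
Z = PV_m/(RT) = (214.97)(0.2944)/((0.08314)(730)) = 63.287/60.692 = 1.043

Z ≈ 1.043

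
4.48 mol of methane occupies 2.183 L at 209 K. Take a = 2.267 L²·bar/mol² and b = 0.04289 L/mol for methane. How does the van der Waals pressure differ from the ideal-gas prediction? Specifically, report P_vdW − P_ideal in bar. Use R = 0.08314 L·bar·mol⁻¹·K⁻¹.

ΔP ≈ -6.106 bar

Ideal: P_ideal = nRT/V = (4.48)(0.08314)(209)/2.183 = 35.6599 bar
vdW: P = nRT/(V − nb) − a n²/V² = 77.8456/1.99085 − 45.4996/4.76549 = 39.1017 − 9.54773 = 29.5540 bar
ΔP = 29.5540 − 35.6599 = -6.106 bar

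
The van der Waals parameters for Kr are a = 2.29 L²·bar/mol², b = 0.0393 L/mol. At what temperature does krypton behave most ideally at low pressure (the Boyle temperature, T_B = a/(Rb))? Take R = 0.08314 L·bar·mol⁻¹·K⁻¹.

T_B ≈ 700.9 K

For a van der Waals gas the second virial coefficient B₂ = b − a/(RT) vanishes at T_B = a/(Rb).
T_B = 2.29/(0.08314×0.0393) = 2.29/0.0032674 = 700.9 K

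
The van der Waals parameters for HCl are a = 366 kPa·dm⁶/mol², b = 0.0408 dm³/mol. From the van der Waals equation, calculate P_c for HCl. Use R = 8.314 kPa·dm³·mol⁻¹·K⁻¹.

P_c ≈ 8143 kPa

For a van der Waals gas, P_c = a/(27b²).
P_c = 366/(27×(0.0408)²) = 366/0.044945 = 8143 kPa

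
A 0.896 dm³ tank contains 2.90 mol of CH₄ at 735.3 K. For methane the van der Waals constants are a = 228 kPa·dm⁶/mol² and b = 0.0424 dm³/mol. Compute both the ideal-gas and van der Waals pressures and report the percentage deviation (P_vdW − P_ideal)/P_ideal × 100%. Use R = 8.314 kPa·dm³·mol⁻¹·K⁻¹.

3.83 %

Ideal: P_ideal = nRT/V = (2.90)(8.314)(735.3)/0.896 = 19786.3 kPa
vdW: P = nRT/(V − nb) − a n²/V² = 17728.5/0.773040 − 1917.48/0.802816 = 22933.5 − 2388.44 = 20545.1 kPa
% deviation = (20545.1 − 19786.3)/19786.3 × 100% = 3.83%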